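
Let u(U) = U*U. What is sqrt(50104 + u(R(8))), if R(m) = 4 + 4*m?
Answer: 10*sqrt(514) ≈ 226.72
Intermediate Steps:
u(U) = U**2
sqrt(50104 + u(R(8))) = sqrt(50104 + (4 + 4*8)**2) = sqrt(50104 + (4 + 32)**2) = sqrt(50104 + 36**2) = sqrt(50104 + 1296) = sqrt(51400) = 10*sqrt(514)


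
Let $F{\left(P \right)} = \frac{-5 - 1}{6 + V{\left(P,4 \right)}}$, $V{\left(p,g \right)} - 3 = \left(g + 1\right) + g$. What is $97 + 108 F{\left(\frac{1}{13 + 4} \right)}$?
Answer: $61$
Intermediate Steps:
$V{\left(p,g \right)} = 4 + 2 g$ ($V{\left(p,g \right)} = 3 + \left(\left(g + 1\right) + g\right) = 3 + \left(\left(1 + g\right) + g\right) = 3 + \left(1 + 2 g\right) = 4 + 2 g$)
$F{\left(P \right)} = - \frac{1}{3}$ ($F{\left(P \right)} = \frac{-5 - 1}{6 + \left(4 + 2 \cdot 4\right)} = - \frac{6}{6 + \left(4 + 8\right)} = - \frac{6}{6 + 12} = - \frac{6}{18} = \left(-6\right) \frac{1}{18} = - \frac{1}{3}$)
$97 + 108 F{\left(\frac{1}{13 + 4} \right)} = 97 + 108 \left(- \frac{1}{3}\right) = 97 - 36 = 61$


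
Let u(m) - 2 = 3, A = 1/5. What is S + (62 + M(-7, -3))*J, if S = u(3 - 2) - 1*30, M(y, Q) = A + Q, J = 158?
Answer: 46643/5 ≈ 9328.6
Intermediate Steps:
A = ⅕ ≈ 0.20000
u(m) = 5 (u(m) = 2 + 3 = 5)
M(y, Q) = ⅕ + Q
S = -25 (S = 5 - 1*30 = 5 - 30 = -25)
S + (62 + M(-7, -3))*J = -25 + (62 + (⅕ - 3))*158 = -25 + (62 - 14/5)*158 = -25 + (296/5)*158 = -25 + 46768/5 = 46643/5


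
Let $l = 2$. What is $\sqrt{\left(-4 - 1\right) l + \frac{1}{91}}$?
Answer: $\frac{3 i \sqrt{9191}}{91} \approx 3.1605 i$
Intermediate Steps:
$\sqrt{\left(-4 - 1\right) l + \frac{1}{91}} = \sqrt{\left(-4 - 1\right) 2 + \frac{1}{91}} = \sqrt{\left(-5\right) 2 + \frac{1}{91}} = \sqrt{-10 + \frac{1}{91}} = \sqrt{- \frac{909}{91}} = \frac{3 i \sqrt{9191}}{91}$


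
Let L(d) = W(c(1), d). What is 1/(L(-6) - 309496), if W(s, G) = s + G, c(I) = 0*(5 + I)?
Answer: -1/309502 ≈ -3.2310e-6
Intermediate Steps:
c(I) = 0
W(s, G) = G + s
L(d) = d (L(d) = d + 0 = d)
1/(L(-6) - 309496) = 1/(-6 - 309496) = 1/(-309502) = -1/309502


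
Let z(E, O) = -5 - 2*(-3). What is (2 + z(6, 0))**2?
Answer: 9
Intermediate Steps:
z(E, O) = 1 (z(E, O) = -5 + 6 = 1)
(2 + z(6, 0))**2 = (2 + 1)**2 = 3**2 = 9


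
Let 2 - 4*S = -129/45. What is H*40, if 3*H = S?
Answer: 146/9 ≈ 16.222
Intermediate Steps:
S = 73/60 (S = ½ - (-129)/(4*45) = ½ - ¼*(-43/15) = ½ + 43/60 = 73/60 ≈ 1.2167)
H = 73/180 (H = (⅓)*(73/60) = 73/180 ≈ 0.40556)
H*40 = (73/180)*40 = 146/9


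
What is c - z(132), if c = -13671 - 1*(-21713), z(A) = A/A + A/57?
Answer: 152735/19 ≈ 8038.7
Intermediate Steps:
z(A) = 1 + A/57 (z(A) = 1 + A*(1/57) = 1 + A/57)
c = 8042 (c = -13671 + 21713 = 8042)
c - z(132) = 8042 - (1 + (1/57)*132) = 8042 - (1 + 44/19) = 8042 - 1*63/19 = 8042 - 63/19 = 152735/19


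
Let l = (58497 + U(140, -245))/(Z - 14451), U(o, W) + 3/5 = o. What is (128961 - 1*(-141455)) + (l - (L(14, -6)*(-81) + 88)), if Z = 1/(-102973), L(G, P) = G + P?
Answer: 1008058184575517/3720157060 ≈ 2.7097e+5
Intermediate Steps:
Z = -1/102973 ≈ -9.7113e-6
U(o, W) = -⅗ + o
l = -15094915043/3720157060 (l = (58497 + (-⅗ + 140))/(-1/102973 - 14451) = (58497 + 697/5)/(-1488062824/102973) = (293182/5)*(-102973/1488062824) = -15094915043/3720157060 ≈ -4.0576)
(128961 - 1*(-141455)) + (l - (L(14, -6)*(-81) + 88)) = (128961 - 1*(-141455)) + (-15094915043/3720157060 - ((14 - 6)*(-81) + 88)) = (128961 + 141455) + (-15094915043/3720157060 - (8*(-81) + 88)) = 270416 + (-15094915043/3720157060 - (-648 + 88)) = 270416 + (-15094915043/3720157060 - 1*(-560)) = 270416 + (-15094915043/3720157060 + 560) = 270416 + 2068193038557/3720157060 = 1008058184575517/3720157060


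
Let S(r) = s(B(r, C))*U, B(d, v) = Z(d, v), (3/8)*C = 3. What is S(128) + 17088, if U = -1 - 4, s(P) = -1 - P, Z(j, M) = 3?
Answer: 17108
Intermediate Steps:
C = 8 (C = (8/3)*3 = 8)
B(d, v) = 3
U = -5
S(r) = 20 (S(r) = (-1 - 1*3)*(-5) = (-1 - 3)*(-5) = -4*(-5) = 20)
S(128) + 17088 = 20 + 17088 = 17108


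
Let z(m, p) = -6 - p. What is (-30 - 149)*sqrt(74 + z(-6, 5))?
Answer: -537*sqrt(7) ≈ -1420.8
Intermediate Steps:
(-30 - 149)*sqrt(74 + z(-6, 5)) = (-30 - 149)*sqrt(74 + (-6 - 1*5)) = -179*sqrt(74 + (-6 - 5)) = -179*sqrt(74 - 11) = -537*sqrt(7)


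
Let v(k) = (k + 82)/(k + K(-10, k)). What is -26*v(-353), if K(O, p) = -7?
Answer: -3523/180 ≈ -19.572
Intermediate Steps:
v(k) = (82 + k)/(-7 + k) (v(k) = (k + 82)/(k - 7) = (82 + k)/(-7 + k))
-26*v(-353) = -26*(82 - 353)/(-7 - 353) = -26*(-271)/(-360) = -(-13)*(-271)/180 = -26*271/360 = -3523/180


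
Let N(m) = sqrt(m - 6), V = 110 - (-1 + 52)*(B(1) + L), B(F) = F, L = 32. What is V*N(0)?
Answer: -1573*I*sqrt(6) ≈ -3853.0*I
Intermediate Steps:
V = -1573 (V = 110 - (-1 + 52)*(1 + 32) = 110 - 51*33 = 110 - 1*1683 = 110 - 1683 = -1573)
N(m) = sqrt(-6 + m)
V*N(0) = -1573*sqrt(-6 + 0) = -1573*I*sqrt(6)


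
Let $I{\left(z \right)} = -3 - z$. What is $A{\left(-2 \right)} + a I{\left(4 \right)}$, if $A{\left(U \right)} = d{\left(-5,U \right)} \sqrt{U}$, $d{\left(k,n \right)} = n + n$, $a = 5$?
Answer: $-35 - 4 i \sqrt{2} \approx -35.0 - 5.6569 i$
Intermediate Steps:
$d{\left(k,n \right)} = 2 n$
$A{\left(U \right)} = 2 U^{\frac{3}{2}}$ ($A{\left(U \right)} = 2 U \sqrt{U} = 2 U^{\frac{3}{2}}$)
$A{\left(-2 \right)} + a I{\left(4 \right)} = 2 \left(-2\right)^{\frac{3}{2}} + 5 \left(-3 - 4\right) = 2 \left(- 2 i \sqrt{2}\right) + 5 \left(-3 - 4\right) = - 4 i \sqrt{2} + 5 \left(-7\right) = - 4 i \sqrt{2} - 35 = -35 - 4 i \sqrt{2}$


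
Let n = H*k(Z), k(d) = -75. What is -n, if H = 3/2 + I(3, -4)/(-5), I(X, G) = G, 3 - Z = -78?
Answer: 345/2 ≈ 172.50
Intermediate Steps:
Z = 81 (Z = 3 - 1*(-78) = 3 + 78 = 81)
H = 23/10 (H = 3/2 - 4/(-5) = 3*(1/2) - 4*(-1/5) = 3/2 + 4/5 = 23/10 ≈ 2.3000)
n = -345/2 (n = (23/10)*(-75) = -345/2 ≈ -172.50)
-n = -1*(-345/2) = 345/2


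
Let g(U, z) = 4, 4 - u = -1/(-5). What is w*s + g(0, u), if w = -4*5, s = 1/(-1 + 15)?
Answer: 18/7 ≈ 2.5714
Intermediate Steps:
u = 19/5 (u = 4 - (-1)/(-5) = 4 - (-1)*(-1)/5 = 4 - 1*⅕ = 4 - ⅕ = 19/5 ≈ 3.8000)
s = 1/14 ≈ 0.071429
w = -20 (w = -1*20 = -20)
w*s + g(0, u) = -20*1/14 + 4 = -10/7 + 4 = 18/7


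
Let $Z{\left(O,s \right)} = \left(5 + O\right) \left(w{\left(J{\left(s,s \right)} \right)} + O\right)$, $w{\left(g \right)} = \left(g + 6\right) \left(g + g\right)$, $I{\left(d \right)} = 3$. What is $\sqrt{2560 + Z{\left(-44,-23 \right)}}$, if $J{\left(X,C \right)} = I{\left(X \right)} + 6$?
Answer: $i \sqrt{6254} \approx 79.082 i$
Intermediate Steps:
$J{\left(X,C \right)} = 9$ ($J{\left(X,C \right)} = 3 + 6 = 9$)
$w{\left(g \right)} = 2 g \left(6 + g\right)$ ($w{\left(g \right)} = \left(6 + g\right) 2 g = 2 g \left(6 + g\right)$)
$Z{\left(O,s \right)} = \left(5 + O\right) \left(270 + O\right)$ ($Z{\left(O,s \right)} = \left(5 + O\right) \left(2 \cdot 9 \left(6 + 9\right) + O\right) = \left(5 + O\right) \left(2 \cdot 9 \cdot 15 + O\right) = \left(5 + O\right) \left(270 + O\right)$)
$\sqrt{2560 + Z{\left(-44,-23 \right)}} = \sqrt{2560 + \left(1350 + \left(-44\right)^{2} + 275 \left(-44\right)\right)} = \sqrt{2560 + \left(1350 + 1936 - 12100\right)} = \sqrt{2560 - 8814} = \sqrt{-6254} = i \sqrt{6254}$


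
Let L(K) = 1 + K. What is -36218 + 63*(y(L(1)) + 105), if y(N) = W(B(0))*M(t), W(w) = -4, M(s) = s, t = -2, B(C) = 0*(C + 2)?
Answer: -29099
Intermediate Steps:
B(C) = 0 (B(C) = 0*(2 + C) = 0)
y(N) = 8 (y(N) = -4*(-2) = 8)
-36218 + 63*(y(L(1)) + 105) = -36218 + 63*(8 + 105) = -36218 + 63*113 = -36218 + 7119 = -29099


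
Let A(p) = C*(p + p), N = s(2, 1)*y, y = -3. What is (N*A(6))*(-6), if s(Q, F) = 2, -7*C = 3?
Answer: -1296/7 ≈ -185.14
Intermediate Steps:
C = -3/7 (C = -1/7*3 = -3/7 ≈ -0.42857)
N = -6 (N = 2*(-3) = -6)
A(p) = -6*p/7 (A(p) = -3*(p + p)/7 = -6*p/7)
(N*A(6))*(-6) = -(-36)*6/7*(-6) = -6*(-36/7)*(-6) = (216/7)*(-6) = -1296/7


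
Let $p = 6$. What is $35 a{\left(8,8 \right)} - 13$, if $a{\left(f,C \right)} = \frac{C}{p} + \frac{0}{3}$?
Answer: $\frac{101}{3} \approx 33.667$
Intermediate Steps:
$a{\left(f,C \right)} = \frac{C}{6}$ ($a{\left(f,C \right)} = \frac{C}{6} + \frac{0}{3} = C \frac{1}{6} + 0 \cdot \frac{1}{3} = \frac{C}{6} + 0 = \frac{C}{6}$)
$35 a{\left(8,8 \right)} - 13 = 35 \cdot \frac{1}{6} \cdot 8 - 13 = 35 \cdot \frac{4}{3} - 13 = \frac{140}{3} - 13 = \frac{101}{3}$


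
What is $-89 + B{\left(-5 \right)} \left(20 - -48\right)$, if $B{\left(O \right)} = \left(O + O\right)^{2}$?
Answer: $6711$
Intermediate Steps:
$B{\left(O \right)} = 4 O^{2}$ ($B{\left(O \right)} = \left(2 O\right)^{2} = 4 O^{2}$)
$-89 + B{\left(-5 \right)} \left(20 - -48\right) = -89 + 4 \left(-5\right)^{2} \left(20 - -48\right) = -89 + 4 \cdot 25 \left(20 + 48\right) = -89 + 100 \cdot 68 = -89 + 6800 = 6711$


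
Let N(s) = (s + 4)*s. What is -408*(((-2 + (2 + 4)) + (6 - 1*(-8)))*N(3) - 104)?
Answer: -111792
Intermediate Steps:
N(s) = s*(4 + s) (N(s) = (4 + s)*s = s*(4 + s))
-408*(((-2 + (2 + 4)) + (6 - 1*(-8)))*N(3) - 104) = -408*(((-2 + (2 + 4)) + (6 - 1*(-8)))*(3*(4 + 3)) - 104) = -408*(((-2 + 6) + (6 + 8))*(3*7) - 104) = -408*((4 + 14)*21 - 104) = -408*(18*21 - 104) = -408*(378 - 104) = -408*274 = -111792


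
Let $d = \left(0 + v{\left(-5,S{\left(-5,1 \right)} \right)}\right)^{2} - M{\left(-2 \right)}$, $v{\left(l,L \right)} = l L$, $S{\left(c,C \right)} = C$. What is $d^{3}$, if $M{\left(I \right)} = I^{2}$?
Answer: $9261$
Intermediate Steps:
$v{\left(l,L \right)} = L l$
$d = 21$ ($d = \left(0 + 1 \left(-5\right)\right)^{2} - \left(-2\right)^{2} = \left(0 - 5\right)^{2} - 4 = \left(-5\right)^{2} - 4 = 25 - 4 = 21$)
$d^{3} = 21^{3} = 9261$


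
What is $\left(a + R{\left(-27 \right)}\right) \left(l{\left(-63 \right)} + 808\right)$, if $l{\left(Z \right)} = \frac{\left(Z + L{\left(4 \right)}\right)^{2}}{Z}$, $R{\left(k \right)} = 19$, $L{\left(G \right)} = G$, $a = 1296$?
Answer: $\frac{62361245}{63} \approx 9.8986 \cdot 10^{5}$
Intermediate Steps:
$l{\left(Z \right)} = \frac{\left(4 + Z\right)^{2}}{Z}$ ($l{\left(Z \right)} = \frac{\left(Z + 4\right)^{2}}{Z} = \frac{\left(4 + Z\right)^{2}}{Z}$)
$\left(a + R{\left(-27 \right)}\right) \left(l{\left(-63 \right)} + 808\right) = \left(1296 + 19\right) \left(\frac{\left(4 - 63\right)^{2}}{-63} + 808\right) = 1315 \left(- \frac{\left(-59\right)^{2}}{63} + 808\right) = 1315 \left(\left(- \frac{1}{63}\right) 3481 + 808\right) = 1315 \left(- \frac{3481}{63} + 808\right) = 1315 \cdot \frac{47423}{63} = \frac{62361245}{63}$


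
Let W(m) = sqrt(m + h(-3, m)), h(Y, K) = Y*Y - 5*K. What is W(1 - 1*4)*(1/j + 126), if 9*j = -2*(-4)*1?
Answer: 1017*sqrt(21)/8 ≈ 582.56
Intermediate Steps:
j = 8/9 (j = (-2*(-4)*1)/9 = (8*1)/9 = (1/9)*8 = 8/9 ≈ 0.88889)
h(Y, K) = Y**2 - 5*K
W(m) = sqrt(9 - 4*m) (W(m) = sqrt(m + ((-3)**2 - 5*m)) = sqrt(m + (9 - 5*m)) = sqrt(9 - 4*m))
W(1 - 1*4)*(1/j + 126) = sqrt(9 - 4*(1 - 1*4))*(1/(8/9) + 126) = sqrt(9 - 4*(1 - 4))*(9/8 + 126) = sqrt(9 - 4*(-3))*(1017/8) = sqrt(9 + 12)*(1017/8) = sqrt(21)*(1017/8) = 1017*sqrt(21)/8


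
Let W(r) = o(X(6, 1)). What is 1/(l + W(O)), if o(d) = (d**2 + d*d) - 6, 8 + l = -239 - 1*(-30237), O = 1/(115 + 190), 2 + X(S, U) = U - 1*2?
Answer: 1/30002 ≈ 3.3331e-5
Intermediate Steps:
X(S, U) = -4 + U (X(S, U) = -2 + (U - 1*2) = -2 + (U - 2) = -2 + (-2 + U) = -4 + U)
O = 1/305 ≈ 0.0032787
l = 29990 (l = -8 + (-239 - 1*(-30237)) = -8 + (-239 + 30237) = -8 + 29998 = 29990)
o(d) = -6 + 2*d**2 (o(d) = (d**2 + d**2) - 6 = 2*d**2 - 6 = -6 + 2*d**2)
W(r) = 12 (W(r) = -6 + 2*(-4 + 1)**2 = -6 + 2*(-3)**2 = -6 + 2*9 = -6 + 18 = 12)
1/(l + W(O)) = 1/(29990 + 12) = 1/30002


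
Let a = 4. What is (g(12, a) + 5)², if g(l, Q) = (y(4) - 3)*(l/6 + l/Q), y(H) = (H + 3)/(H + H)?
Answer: 2025/64 ≈ 31.641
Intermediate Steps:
y(H) = (3 + H)/(2*H) (y(H) = (3 + H)/((2*H)) = (3 + H)*(1/(2*H)) = (3 + H)/(2*H))
g(l, Q) = -17*l/48 - 17*l/(8*Q) (g(l, Q) = ((½)*(3 + 4)/4 - 3)*(l/6 + l/Q) = ((½)*(¼)*7 - 3)*(l*(⅙) + l/Q) = (7/8 - 3)*(l/6 + l/Q) = -17*(l/6 + l/Q)/8 = -17*l/48 - 17*l/(8*Q))
(g(12, a) + 5)² = (-17/48*12*(6 + 4)/4 + 5)² = (-17/48*12*¼*10 + 5)² = (-85/8 + 5)² = (-45/8)² = 2025/64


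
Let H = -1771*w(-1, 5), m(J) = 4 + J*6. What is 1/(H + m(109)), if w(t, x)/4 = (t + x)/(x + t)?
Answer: -1/6426 ≈ -0.00015562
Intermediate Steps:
w(t, x) = 4 (w(t, x) = 4*((t + x)/(x + t)) = 4*((t + x)/(t + x)) = 4*1 = 4)
m(J) = 4 + 6*J
H = -7084 (H = -1771*4 = -7084)
1/(H + m(109)) = 1/(-7084 + (4 + 6*109)) = 1/(-7084 + (4 + 654)) = 1/(-7084 + 658) = 1/(-6426) = -1/6426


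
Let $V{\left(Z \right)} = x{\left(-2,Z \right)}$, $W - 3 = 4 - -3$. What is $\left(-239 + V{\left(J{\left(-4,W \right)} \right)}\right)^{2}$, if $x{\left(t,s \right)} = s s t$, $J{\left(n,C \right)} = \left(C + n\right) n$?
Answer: $1934881$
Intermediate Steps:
$W = 10$ ($W = 3 + \left(4 - -3\right) = 3 + \left(4 + 3\right) = 3 + 7 = 10$)
$J{\left(n,C \right)} = n \left(C + n\right)$
$x{\left(t,s \right)} = t s^{2}$ ($x{\left(t,s \right)} = s^{2} t = t s^{2}$)
$V{\left(Z \right)} = - 2 Z^{2}$
$\left(-239 + V{\left(J{\left(-4,W \right)} \right)}\right)^{2} = \left(-239 - 2 \left(- 4 \left(10 - 4\right)\right)^{2}\right)^{2} = \left(-239 - 2 \left(\left(-4\right) 6\right)^{2}\right)^{2} = \left(-239 - 2 \left(-24\right)^{2}\right)^{2} = \left(-239 - 1152\right)^{2} = \left(-1391\right)^{2} = 1934881$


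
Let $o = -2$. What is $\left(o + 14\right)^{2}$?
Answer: $144$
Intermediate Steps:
$\left(o + 14\right)^{2} = \left(-2 + 14\right)^{2} = 12^{2} = 144$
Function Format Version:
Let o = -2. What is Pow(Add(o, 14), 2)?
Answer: 144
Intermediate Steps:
Pow(Add(o, 14), 2) = Pow(Add(-2, 14), 2) = Pow(12, 2) = 144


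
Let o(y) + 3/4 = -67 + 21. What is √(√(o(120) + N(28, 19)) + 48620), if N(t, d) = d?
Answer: √(194480 + 2*I*√111)/2 ≈ 220.5 + 0.011945*I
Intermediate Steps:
o(y) = -187/4 (o(y) = -¾ + (-67 + 21) = -¾ - 46 = -187/4)
√(√(o(120) + N(28, 19)) + 48620) = √(√(-187/4 + 19) + 48620) = √(√(-111/4) + 48620) = √(I*√111/2 + 48620) = √(48620 + I*√111/2)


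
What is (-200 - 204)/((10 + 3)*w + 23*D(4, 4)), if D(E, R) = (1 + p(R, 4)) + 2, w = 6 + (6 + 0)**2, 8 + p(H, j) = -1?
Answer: -101/102 ≈ -0.99020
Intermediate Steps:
p(H, j) = -9 (p(H, j) = -8 - 1 = -9)
w = 42 (w = 6 + 6**2 = 6 + 36 = 42)
D(E, R) = -6 (D(E, R) = (1 - 9) + 2 = -8 + 2 = -6)
(-200 - 204)/((10 + 3)*w + 23*D(4, 4)) = (-200 - 204)/((10 + 3)*42 + 23*(-6)) = -404/(13*42 - 138) = -404/(546 - 138) = -404/408 = -404*1/408 = -101/102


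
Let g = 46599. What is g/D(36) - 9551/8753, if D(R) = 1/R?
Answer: 14683708141/8753 ≈ 1.6776e+6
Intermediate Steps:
g/D(36) - 9551/8753 = 46599/(1/36) - 9551/8753 = 46599/(1/36) - 9551*1/8753 = 46599*36 - 9551/8753 = 1677564 - 9551/8753 = 14683708141/8753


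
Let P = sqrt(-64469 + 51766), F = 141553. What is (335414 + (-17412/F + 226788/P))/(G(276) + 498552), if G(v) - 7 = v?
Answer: 9495768106/14122318151 - 226788*I*sqrt(12703)/6336701005 ≈ 0.67239 - 0.0040338*I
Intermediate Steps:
G(v) = 7 + v
P = I*sqrt(12703) (P = sqrt(-12703) = I*sqrt(12703) ≈ 112.71*I)
(335414 + (-17412/F + 226788/P))/(G(276) + 498552) = (335414 + (-17412/141553 + 226788/((I*sqrt(12703)))))/((7 + 276) + 498552) = (335414 + (-17412*1/141553 + 226788*(-I*sqrt(12703)/12703)))/(283 + 498552) = (335414 + (-17412/141553 - 226788*I*sqrt(12703)/12703))/498835 = (47478840530/141553 - 226788*I*sqrt(12703)/12703)*(1/498835) = 9495768106/14122318151 - 226788*I*sqrt(12703)/6336701005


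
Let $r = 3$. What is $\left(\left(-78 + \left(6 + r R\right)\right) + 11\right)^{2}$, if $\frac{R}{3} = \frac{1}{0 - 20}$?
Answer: $\frac{1510441}{400} \approx 3776.1$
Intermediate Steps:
$R = - \frac{3}{20}$ ($R = \frac{3}{0 - 20} = \frac{3}{-20} = 3 \left(- \frac{1}{20}\right) = - \frac{3}{20} \approx -0.15$)
$\left(\left(-78 + \left(6 + r R\right)\right) + 11\right)^{2} = \left(\left(-78 + \left(6 + 3 \left(- \frac{3}{20}\right)\right)\right) + 11\right)^{2} = \left(\left(-78 + \left(6 - \frac{9}{20}\right)\right) + 11\right)^{2} = \left(\left(-78 + \frac{111}{20}\right) + 11\right)^{2} = \left(- \frac{1449}{20} + 11\right)^{2} = \left(- \frac{1229}{20}\right)^{2} = \frac{1510441}{400}$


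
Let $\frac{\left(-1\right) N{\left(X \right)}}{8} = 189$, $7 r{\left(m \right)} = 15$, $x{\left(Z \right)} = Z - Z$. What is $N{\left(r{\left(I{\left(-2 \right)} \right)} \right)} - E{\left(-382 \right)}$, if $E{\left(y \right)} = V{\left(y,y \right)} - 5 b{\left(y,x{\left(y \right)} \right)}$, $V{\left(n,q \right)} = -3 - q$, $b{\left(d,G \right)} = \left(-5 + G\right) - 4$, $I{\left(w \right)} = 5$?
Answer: $-1936$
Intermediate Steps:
$x{\left(Z \right)} = 0$
$r{\left(m \right)} = \frac{15}{7}$ ($r{\left(m \right)} = \frac{1}{7} \cdot 15 = \frac{15}{7}$)
$b{\left(d,G \right)} = -9 + G$
$E{\left(y \right)} = 42 - y$ ($E{\left(y \right)} = \left(-3 - y\right) - 5 \left(-9 + 0\right) = \left(-3 - y\right) - -45 = \left(-3 - y\right) + 45 = 42 - y$)
$N{\left(X \right)} = -1512$ ($N{\left(X \right)} = \left(-8\right) 189 = -1512$)
$N{\left(r{\left(I{\left(-2 \right)} \right)} \right)} - E{\left(-382 \right)} = -1512 - \left(42 - -382\right) = -1512 - \left(42 + 382\right) = -1512 - 424 = -1936$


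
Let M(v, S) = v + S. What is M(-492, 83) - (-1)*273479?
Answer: 273070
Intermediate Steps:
M(v, S) = S + v
M(-492, 83) - (-1)*273479 = (83 - 492) - (-1)*273479 = -409 - 1*(-273479) = -409 + 273479 = 273070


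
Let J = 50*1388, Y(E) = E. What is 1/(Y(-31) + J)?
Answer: 1/69369 ≈ 1.4416e-5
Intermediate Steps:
J = 69400
1/(Y(-31) + J) = 1/(-31 + 69400) = 1/69369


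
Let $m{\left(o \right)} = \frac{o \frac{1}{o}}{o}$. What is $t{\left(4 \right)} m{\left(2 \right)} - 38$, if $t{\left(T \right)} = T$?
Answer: $-36$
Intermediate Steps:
$m{\left(o \right)} = \frac{1}{o}$ ($m{\left(o \right)} = 1 \frac{1}{o} = \frac{1}{o}$)
$t{\left(4 \right)} m{\left(2 \right)} - 38 = \frac{4}{2} - 38 = 4 \cdot \frac{1}{2} - 38 = 2 - 38 = -36$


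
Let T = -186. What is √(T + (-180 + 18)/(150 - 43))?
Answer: 4*I*√134178/107 ≈ 13.694*I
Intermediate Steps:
√(T + (-180 + 18)/(150 - 43)) = √(-186 + (-180 + 18)/(150 - 43)) = √(-186 - 162/107) = √(-20064/107) = 4*I*√134178/107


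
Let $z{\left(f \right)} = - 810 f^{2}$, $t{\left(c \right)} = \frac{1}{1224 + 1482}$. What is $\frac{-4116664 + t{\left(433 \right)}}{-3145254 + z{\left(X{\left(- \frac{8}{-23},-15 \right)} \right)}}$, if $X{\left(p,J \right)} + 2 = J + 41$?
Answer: $\frac{11139692783}{9773568684} \approx 1.1398$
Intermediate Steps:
$X{\left(p,J \right)} = 39 + J$ ($X{\left(p,J \right)} = -2 + \left(J + 41\right) = -2 + \left(41 + J\right) = 39 + J$)
$t{\left(c \right)} = \frac{1}{2706}$
$\frac{-4116664 + t{\left(433 \right)}}{-3145254 + z{\left(X{\left(- \frac{8}{-23},-15 \right)} \right)}} = \frac{-4116664 + \frac{1}{2706}}{-3145254 - 810 \left(39 - 15\right)^{2}} = - \frac{11139692783}{2706 \left(-3145254 - 810 \cdot 24^{2}\right)} = - \frac{11139692783}{2706 \left(-3145254 - 466560\right)} = - \frac{11139692783}{2706 \left(-3611814\right)} = \left(- \frac{11139692783}{2706}\right) \left(- \frac{1}{3611814}\right) = \frac{11139692783}{9773568684}$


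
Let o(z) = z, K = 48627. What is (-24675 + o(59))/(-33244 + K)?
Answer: -24616/15383 ≈ -1.6002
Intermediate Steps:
(-24675 + o(59))/(-33244 + K) = (-24675 + 59)/(-33244 + 48627) = -24616/15383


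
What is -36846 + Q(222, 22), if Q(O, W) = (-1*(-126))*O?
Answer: -8874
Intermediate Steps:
Q(O, W) = 126*O
-36846 + Q(222, 22) = -36846 + 126*222 = -36846 + 27972 = -8874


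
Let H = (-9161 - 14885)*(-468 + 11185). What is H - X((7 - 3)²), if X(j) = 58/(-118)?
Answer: -15204357909/59 ≈ -2.5770e+8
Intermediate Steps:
X(j) = -29/59 (X(j) = 58*(-1/118) = -29/59)
H = -257700982 (H = -24046*10717 = -257700982)
H - X((7 - 3)²) = -257700982 - 1*(-29/59) = -257700982 + 29/59 = -15204357909/59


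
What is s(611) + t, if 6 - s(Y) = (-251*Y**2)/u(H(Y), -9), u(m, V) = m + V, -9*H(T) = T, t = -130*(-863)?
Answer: -765692507/692 ≈ -1.1065e+6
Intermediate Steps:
t = 112190
H(T) = -T/9
u(m, V) = V + m
s(Y) = 6 + 251*Y**2/(-9 - Y/9) (s(Y) = 6 - (-251*Y**2)/(-9 - Y/9) = 6 - (-251)*Y**2/(-9 - Y/9) = 6 + 251*Y**2/(-9 - Y/9))
s(611) + t = 3*(162 - 753*611**2 + 2*611)/(81 + 611) + 112190 = 3*(162 - 753*373321 + 1222)/692 + 112190 = 3*(1/692)*(162 - 281110713 + 1222) + 112190 = 3*(1/692)*(-281109329) + 112190 = -843327987/692 + 112190 = -765692507/692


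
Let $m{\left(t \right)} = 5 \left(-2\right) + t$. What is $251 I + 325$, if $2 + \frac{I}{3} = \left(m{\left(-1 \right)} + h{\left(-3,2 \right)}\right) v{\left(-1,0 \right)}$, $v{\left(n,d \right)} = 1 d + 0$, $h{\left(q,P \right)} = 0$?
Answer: $-1181$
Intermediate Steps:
$m{\left(t \right)} = -10 + t$
$v{\left(n,d \right)} = d$ ($v{\left(n,d \right)} = d + 0 = d$)
$I = -6$ ($I = -6 + 3 \left(\left(-10 - 1\right) + 0\right) 0 = -6 + 3 \left(-11 + 0\right) 0 = -6 + 3 \left(\left(-11\right) 0\right) = -6 + 3 \cdot 0 = -6 + 0 = -6$)
$251 I + 325 = 251 \left(-6\right) + 325 = -1506 + 325 = -1181$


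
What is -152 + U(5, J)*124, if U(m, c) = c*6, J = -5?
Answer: -3872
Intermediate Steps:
U(m, c) = 6*c
-152 + U(5, J)*124 = -152 + (6*(-5))*124 = -152 - 30*124 = -152 - 3720 = -3872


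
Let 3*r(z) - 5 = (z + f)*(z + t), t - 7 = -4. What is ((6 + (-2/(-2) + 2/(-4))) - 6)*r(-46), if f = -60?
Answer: 1521/2 ≈ 760.50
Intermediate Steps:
t = 3 (t = 7 - 4 = 3)
r(z) = 5/3 + (-60 + z)*(3 + z)/3 (r(z) = 5/3 + ((z - 60)*(z + 3))/3 = 5/3 + ((-60 + z)*(3 + z))/3 = 5/3 + (-60 + z)*(3 + z)/3)
((6 + (-2/(-2) + 2/(-4))) - 6)*r(-46) = ((6 + (-2/(-2) + 2/(-4))) - 6)*(-175/3 - 19*(-46) + (⅓)*(-46)²) = ((6 + (-2*(-½) + 2*(-¼))) - 6)*(-175/3 + 874 + (⅓)*2116) = ((6 + (1 - ½)) - 6)*(-175/3 + 874 + 2116/3) = ((6 + ½) - 6)*1521 = (13/2 - 6)*1521 = (½)*1521 = 1521/2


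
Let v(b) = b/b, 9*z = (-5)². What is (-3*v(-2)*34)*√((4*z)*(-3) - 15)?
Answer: -34*I*√435 ≈ -709.13*I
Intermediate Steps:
z = 25/9 (z = (⅑)*(-5)² = (⅑)*25 = 25/9 ≈ 2.7778)
v(b) = 1
(-3*v(-2)*34)*√((4*z)*(-3) - 15) = (-3*1*34)*√((4*(25/9))*(-3) - 15) = (-3*34)*√((100/9)*(-3) - 15) = -102*√(-100/3 - 15) = -34*I*√435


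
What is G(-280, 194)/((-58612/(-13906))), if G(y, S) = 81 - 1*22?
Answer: 410227/29306 ≈ 13.998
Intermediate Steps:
G(y, S) = 59 (G(y, S) = 81 - 22 = 59)
G(-280, 194)/((-58612/(-13906))) = 59/((-58612/(-13906))) = 59/((-58612*(-1/13906))) = 59/(29306/6953) = 59*(6953/29306) = 410227/29306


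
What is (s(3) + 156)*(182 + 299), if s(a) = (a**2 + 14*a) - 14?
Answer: 92833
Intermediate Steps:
s(a) = -14 + a**2 + 14*a
(s(3) + 156)*(182 + 299) = ((-14 + 3**2 + 14*3) + 156)*(182 + 299) = ((-14 + 9 + 42) + 156)*481 = (37 + 156)*481 = 193*481 = 92833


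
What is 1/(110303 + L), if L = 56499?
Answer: 1/166802 ≈ 5.9951e-6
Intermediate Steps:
1/(110303 + L) = 1/(110303 + 56499) = 1/166802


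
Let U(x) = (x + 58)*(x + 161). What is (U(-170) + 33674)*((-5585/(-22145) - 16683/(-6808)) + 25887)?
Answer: 13537124681400307/15076316 ≈ 8.9791e+8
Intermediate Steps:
U(x) = (58 + x)*(161 + x)
(U(-170) + 33674)*((-5585/(-22145) - 16683/(-6808)) + 25887) = ((9338 + (-170)**2 + 219*(-170)) + 33674)*((-5585/(-22145) - 16683/(-6808)) + 25887) = ((9338 + 28900 - 37230) + 33674)*((-5585*(-1/22145) - 16683*(-1/6808)) + 25887) = (1008 + 33674)*((1117/4429 + 16683/6808) + 25887) = 34682*(81493543/30152632 + 25887) = 34682*(780642678127/30152632) = 13537124681400307/15076316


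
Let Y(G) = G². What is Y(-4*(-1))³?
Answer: 4096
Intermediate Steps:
Y(-4*(-1))³ = ((-4*(-1))²)³ = (4²)³ = 16³ = 4096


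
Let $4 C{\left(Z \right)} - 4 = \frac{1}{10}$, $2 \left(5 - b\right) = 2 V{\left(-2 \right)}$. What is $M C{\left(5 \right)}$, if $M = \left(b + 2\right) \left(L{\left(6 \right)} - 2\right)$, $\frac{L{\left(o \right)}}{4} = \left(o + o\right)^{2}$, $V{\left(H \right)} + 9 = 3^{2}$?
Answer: $\frac{82369}{20} \approx 4118.5$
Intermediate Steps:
$V{\left(H \right)} = 0$ ($V{\left(H \right)} = -9 + 3^{2} = -9 + 9 = 0$)
$L{\left(o \right)} = 16 o^{2}$ ($L{\left(o \right)} = 4 \left(o + o\right)^{2} = 4 \left(2 o\right)^{2} = 4 \cdot 4 o^{2} = 16 o^{2}$)
$b = 5$ ($b = 5 - \frac{2 \cdot 0}{2} = 5 - 0 = 5 + 0 = 5$)
$C{\left(Z \right)} = \frac{41}{40}$ ($C{\left(Z \right)} = 1 + \frac{1}{4 \cdot 10} = 1 + \frac{1}{4} \cdot \frac{1}{10} = 1 + \frac{1}{40} = \frac{41}{40}$)
$M = 4018$ ($M = \left(5 + 2\right) \left(16 \cdot 6^{2} - 2\right) = 7 \left(16 \cdot 36 - 2\right) = 7 \left(576 - 2\right) = 7 \cdot 574 = 4018$)
$M C{\left(5 \right)} = 4018 \cdot \frac{41}{40} = \frac{82369}{20}$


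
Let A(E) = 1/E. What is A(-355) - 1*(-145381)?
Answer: 51610254/355 ≈ 1.4538e+5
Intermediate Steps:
A(-355) - 1*(-145381) = 1/(-355) - 1*(-145381) = -1/355 + 145381 = 51610254/355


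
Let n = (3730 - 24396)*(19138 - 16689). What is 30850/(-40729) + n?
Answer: -2061336834636/40729 ≈ -5.0611e+7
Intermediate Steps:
n = -50611034 (n = -20666*2449 = -50611034)
30850/(-40729) + n = 30850/(-40729) - 50611034 = 30850*(-1/40729) - 50611034 = -30850/40729 - 50611034 = -2061336834636/40729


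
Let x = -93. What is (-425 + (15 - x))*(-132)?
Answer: 41844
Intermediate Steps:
(-425 + (15 - x))*(-132) = (-425 + (15 - 1*(-93)))*(-132) = (-425 + (15 + 93))*(-132) = (-425 + 108)*(-132) = -317*(-132) = 41844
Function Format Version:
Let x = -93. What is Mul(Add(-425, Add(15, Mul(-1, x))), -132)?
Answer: 41844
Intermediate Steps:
Mul(Add(-425, Add(15, Mul(-1, x))), -132) = Mul(Add(-425, Add(15, Mul(-1, -93))), -132) = Mul(Add(-425, Add(15, 93)), -132) = Mul(Add(-425, 108), -132) = Mul(-317, -132) = 41844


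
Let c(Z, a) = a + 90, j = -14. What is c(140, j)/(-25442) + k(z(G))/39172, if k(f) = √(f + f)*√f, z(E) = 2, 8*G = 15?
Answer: -38/12721 + √2/19586 ≈ -0.0029150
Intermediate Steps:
G = 15/8 (G = (⅛)*15 = 15/8 ≈ 1.8750)
c(Z, a) = 90 + a
k(f) = f*√2 (k(f) = √(2*f)*√f = (√2*√f)*√f = f*√2)
c(140, j)/(-25442) + k(z(G))/39172 = (90 - 14)/(-25442) + (2*√2)/39172 = 76*(-1/25442) + (2*√2)*(1/39172) = -38/12721 + √2/19586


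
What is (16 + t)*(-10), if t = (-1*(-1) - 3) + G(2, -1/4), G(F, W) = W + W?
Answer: -135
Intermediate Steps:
G(F, W) = 2*W
t = -5/2 (t = (-1*(-1) - 3) + 2*(-1/4) = (1 - 3) + 2*(-1*¼) = -2 + 2*(-¼) = -2 - ½ = -5/2 ≈ -2.5000)
(16 + t)*(-10) = (16 - 5/2)*(-10) = (27/2)*(-10) = -135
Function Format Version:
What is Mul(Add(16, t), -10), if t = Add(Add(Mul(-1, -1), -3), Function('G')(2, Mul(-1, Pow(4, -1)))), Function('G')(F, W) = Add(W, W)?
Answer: -135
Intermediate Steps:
Function('G')(F, W) = Mul(2, W)
t = Rational(-5, 2) (t = Add(Add(Mul(-1, -1), -3), Mul(2, Mul(-1, Pow(4, -1)))) = Add(Add(1, -3), Mul(2, Mul(-1, Rational(1, 4)))) = Add(-2, Mul(2, Rational(-1, 4))) = Add(-2, Rational(-1, 2)) = Rational(-5, 2) ≈ -2.5000)
Mul(Add(16, t), -10) = Mul(Add(16, Rational(-5, 2)), -10) = Mul(Rational(27, 2), -10) = -135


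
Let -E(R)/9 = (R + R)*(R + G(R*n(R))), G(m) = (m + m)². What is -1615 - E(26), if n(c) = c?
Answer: 855469625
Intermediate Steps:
G(m) = 4*m² (G(m) = (2*m)² = 4*m²)
E(R) = -18*R*(R + 4*R⁴) (E(R) = -9*(R + R)*(R + 4*(R*R)²) = -9*2*R*(R + 4*(R²)²) = -9*2*R*(R + 4*R⁴) = -18*R*(R + 4*R⁴))
-1615 - E(26) = -1615 - 26²*(-18 - 72*26³) = -1615 - 676*(-18 - 72*17576) = -1615 - 676*(-18 - 1265472) = -1615 - 676*(-1265490) = -1615 - 1*(-855471240) = -1615 + 855471240 = 855469625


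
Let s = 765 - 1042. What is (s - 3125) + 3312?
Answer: -90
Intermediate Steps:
s = -277
(s - 3125) + 3312 = (-277 - 3125) + 3312 = -3402 + 3312 = -90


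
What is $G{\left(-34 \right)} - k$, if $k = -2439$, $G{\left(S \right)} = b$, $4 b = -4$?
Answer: $2438$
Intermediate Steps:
$b = -1$ ($b = \frac{1}{4} \left(-4\right) = -1$)
$G{\left(S \right)} = -1$
$G{\left(-34 \right)} - k = -1 - -2439 = -1 + 2439 = 2438$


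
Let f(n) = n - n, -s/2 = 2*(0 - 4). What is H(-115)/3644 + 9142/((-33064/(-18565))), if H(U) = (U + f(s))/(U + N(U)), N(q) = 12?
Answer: 3981363281295/775623578 ≈ 5133.1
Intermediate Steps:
s = 16 (s = -4*(0 - 4) = -4*(-4) = -2*(-8) = 16)
f(n) = 0
H(U) = U/(12 + U) (H(U) = (U + 0)/(U + 12) = U/(12 + U))
H(-115)/3644 + 9142/((-33064/(-18565))) = -115/(12 - 115)/3644 + 9142/((-33064/(-18565))) = -115/(-103)*(1/3644) + 9142/((-33064*(-1/18565))) = -115*(-1/103)*(1/3644) + 9142/(33064/18565) = (115/103)*(1/3644) + 9142*(18565/33064) = 115/375332 + 84860615/16532 = 3981363281295/775623578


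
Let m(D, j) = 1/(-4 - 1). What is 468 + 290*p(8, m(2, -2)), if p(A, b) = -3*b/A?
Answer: 1959/4 ≈ 489.75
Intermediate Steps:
m(D, j) = -1/5 (m(D, j) = 1/(-5) = -1/5)
p(A, b) = -3*b/A
468 + 290*p(8, m(2, -2)) = 468 + 290*(-3*(-1/5)/8) = 468 + 290*(-3*(-1/5)*1/8) = 468 + 290*(3/40) = 468 + 87/4 = 1959/4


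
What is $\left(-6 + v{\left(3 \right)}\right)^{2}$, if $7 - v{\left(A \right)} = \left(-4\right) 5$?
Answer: $441$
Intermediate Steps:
$v{\left(A \right)} = 27$ ($v{\left(A \right)} = 7 - \left(-4\right) 5 = 7 - -20 = 7 + 20 = 27$)
$\left(-6 + v{\left(3 \right)}\right)^{2} = \left(-6 + 27\right)^{2} = 21^{2} = 441$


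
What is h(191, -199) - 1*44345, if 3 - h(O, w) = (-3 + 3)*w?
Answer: -44342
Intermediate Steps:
h(O, w) = 3 (h(O, w) = 3 - (-3 + 3)*w = 3 - 0*w = 3 - 1*0 = 3 + 0 = 3)
h(191, -199) - 1*44345 = 3 - 1*44345 = 3 - 44345 = -44342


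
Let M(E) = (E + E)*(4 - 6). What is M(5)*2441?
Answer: -48820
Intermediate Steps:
M(E) = -4*E (M(E) = (2*E)*(-2) = -4*E)
M(5)*2441 = -4*5*2441 = -20*2441 = -48820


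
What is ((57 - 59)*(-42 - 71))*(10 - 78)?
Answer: -15368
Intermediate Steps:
((57 - 59)*(-42 - 71))*(10 - 78) = -2*(-113)*(-68) = 226*(-68) = -15368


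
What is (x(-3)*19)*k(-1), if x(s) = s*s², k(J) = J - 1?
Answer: 1026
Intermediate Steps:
k(J) = -1 + J
x(s) = s³
(x(-3)*19)*k(-1) = ((-3)³*19)*(-1 - 1) = -27*19*(-2) = -513*(-2) = 1026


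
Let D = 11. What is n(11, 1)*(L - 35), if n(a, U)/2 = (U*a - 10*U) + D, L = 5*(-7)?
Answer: -1680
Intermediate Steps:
L = -35
n(a, U) = 22 - 20*U + 2*U*a (n(a, U) = 2*((U*a - 10*U) + 11) = 2*((-10*U + U*a) + 11) = 2*(11 - 10*U + U*a) = 22 - 20*U + 2*U*a)
n(11, 1)*(L - 35) = (22 - 20*1 + 2*1*11)*(-35 - 35) = (22 - 20 + 22)*(-70) = 24*(-70) = -1680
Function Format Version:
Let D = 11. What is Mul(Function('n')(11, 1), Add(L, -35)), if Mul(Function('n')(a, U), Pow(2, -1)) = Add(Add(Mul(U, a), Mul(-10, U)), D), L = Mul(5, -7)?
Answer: -1680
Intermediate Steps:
L = -35
Function('n')(a, U) = Add(22, Mul(-20, U), Mul(2, U, a)) (Function('n')(a, U) = Mul(2, Add(Add(Mul(U, a), Mul(-10, U)), 11)) = Mul(2, Add(Add(Mul(-10, U), Mul(U, a)), 11)) = Mul(2, Add(11, Mul(-10, U), Mul(U, a))) = Add(22, Mul(-20, U), Mul(2, U, a)))
Mul(Function('n')(11, 1), Add(L, -35)) = Mul(Add(22, Mul(-20, 1), Mul(2, 1, 11)), Add(-35, -35)) = Mul(Add(22, -20, 22), -70) = Mul(24, -70) = -1680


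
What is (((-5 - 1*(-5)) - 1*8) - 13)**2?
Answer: 441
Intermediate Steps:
(((-5 - 1*(-5)) - 1*8) - 13)**2 = (((-5 + 5) - 8) - 13)**2 = ((0 - 8) - 13)**2 = (-8 - 13)**2 = (-21)**2 = 441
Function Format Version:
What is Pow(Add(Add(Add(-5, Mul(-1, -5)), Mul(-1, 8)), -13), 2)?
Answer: 441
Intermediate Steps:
Pow(Add(Add(Add(-5, Mul(-1, -5)), Mul(-1, 8)), -13), 2) = Pow(Add(Add(Add(-5, 5), -8), -13), 2) = Pow(Add(Add(0, -8), -13), 2) = Pow(Add(-8, -13), 2) = Pow(-21, 2) = 441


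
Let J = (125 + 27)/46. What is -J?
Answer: -76/23 ≈ -3.3043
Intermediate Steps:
J = 76/23 (J = (1/46)*152 = 76/23 ≈ 3.3043)
-J = -1*76/23 = -76/23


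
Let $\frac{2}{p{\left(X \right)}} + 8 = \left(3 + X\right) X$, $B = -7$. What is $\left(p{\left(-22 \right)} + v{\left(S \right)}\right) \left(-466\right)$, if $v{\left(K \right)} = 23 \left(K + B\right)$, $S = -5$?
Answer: $\frac{26365814}{205} \approx 1.2861 \cdot 10^{5}$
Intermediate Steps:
$v{\left(K \right)} = -161 + 23 K$ ($v{\left(K \right)} = 23 \left(K - 7\right) = 23 \left(-7 + K\right) = -161 + 23 K$)
$p{\left(X \right)} = \frac{2}{-8 + X \left(3 + X\right)}$ ($p{\left(X \right)} = \frac{2}{-8 + \left(3 + X\right) X} = \frac{2}{-8 + X \left(3 + X\right)}$)
$\left(p{\left(-22 \right)} + v{\left(S \right)}\right) \left(-466\right) = \left(\frac{2}{-8 + \left(-22\right)^{2} + 3 \left(-22\right)} + \left(-161 + 23 \left(-5\right)\right)\right) \left(-466\right) = \left(\frac{2}{-8 + 484 - 66} - 276\right) \left(-466\right) = \left(\frac{2}{410} - 276\right) \left(-466\right) = \left(2 \cdot \frac{1}{410} - 276\right) \left(-466\right) = \left(\frac{1}{205} - 276\right) \left(-466\right) = \left(- \frac{56579}{205}\right) \left(-466\right) = \frac{26365814}{205}$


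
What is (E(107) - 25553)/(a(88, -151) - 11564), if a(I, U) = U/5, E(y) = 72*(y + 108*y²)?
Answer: -445047875/57971 ≈ -7677.1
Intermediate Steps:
E(y) = 72*y + 7776*y²
a(I, U) = U/5 (a(I, U) = U*(⅕) = U/5)
(E(107) - 25553)/(a(88, -151) - 11564) = (72*107*(1 + 108*107) - 25553)/((⅕)*(-151) - 11564) = (72*107*(1 + 11556) - 25553)/(-151/5 - 11564) = (72*107*11557 - 25553)/(-57971/5) = (89035128 - 25553)*(-5/57971) = 89009575*(-5/57971) = -445047875/57971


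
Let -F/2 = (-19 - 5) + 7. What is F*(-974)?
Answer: -33116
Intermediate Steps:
F = 34 (F = -2*((-19 - 5) + 7) = -2*(-24 + 7) = -2*(-17) = 34)
F*(-974) = 34*(-974) = -33116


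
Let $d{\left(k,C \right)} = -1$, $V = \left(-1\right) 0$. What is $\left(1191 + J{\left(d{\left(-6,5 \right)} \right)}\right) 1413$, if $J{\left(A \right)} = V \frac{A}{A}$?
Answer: $1682883$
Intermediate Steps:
$V = 0$
$J{\left(A \right)} = 0$ ($J{\left(A \right)} = 0 \frac{A}{A} = 0 \cdot 1 = 0$)
$\left(1191 + J{\left(d{\left(-6,5 \right)} \right)}\right) 1413 = \left(1191 + 0\right) 1413 = 1191 \cdot 1413 = 1682883$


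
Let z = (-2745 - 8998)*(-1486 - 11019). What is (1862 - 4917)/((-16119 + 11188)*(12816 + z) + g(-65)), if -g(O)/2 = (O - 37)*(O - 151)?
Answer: 611/144832385185 ≈ 4.2187e-9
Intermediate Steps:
z = 146846215 (z = -11743*(-12505) = 146846215)
g(O) = -2*(-151 + O)*(-37 + O) (g(O) = -2*(O - 37)*(O - 151) = -2*(-37 + O)*(-151 + O) = -2*(-151 + O)*(-37 + O))
(1862 - 4917)/((-16119 + 11188)*(12816 + z) + g(-65)) = (1862 - 4917)/((-16119 + 11188)*(12816 + 146846215) + (-11174 - 2*(-65)² + 376*(-65))) = -3055/(-4931*146859031 + (-11174 - 2*4225 - 24440)) = -3055/(-724161881861 + (-11174 - 8450 - 24440)) = -3055/(-724161881861 - 44064) = -3055/(-724161925925) = -3055*(-1/724161925925) = 611/144832385185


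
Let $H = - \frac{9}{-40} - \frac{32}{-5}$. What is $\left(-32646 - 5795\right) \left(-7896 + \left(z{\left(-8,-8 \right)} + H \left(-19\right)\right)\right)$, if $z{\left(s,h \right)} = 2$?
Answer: $\frac{2466336119}{8} \approx 3.0829 \cdot 10^{8}$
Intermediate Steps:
$H = \frac{53}{8}$ ($H = \left(-9\right) \left(- \frac{1}{40}\right) - - \frac{32}{5} = \frac{9}{40} + \frac{32}{5} = \frac{53}{8} \approx 6.625$)
$\left(-32646 - 5795\right) \left(-7896 + \left(z{\left(-8,-8 \right)} + H \left(-19\right)\right)\right) = \left(-32646 - 5795\right) \left(-7896 + \left(2 + \frac{53}{8} \left(-19\right)\right)\right) = - 38441 \left(-7896 + \left(2 - \frac{1007}{8}\right)\right) = - 38441 \left(-7896 - \frac{991}{8}\right) = \left(-38441\right) \left(- \frac{64159}{8}\right) = \frac{2466336119}{8}$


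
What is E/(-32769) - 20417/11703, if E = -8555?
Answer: -189641836/127831869 ≈ -1.4835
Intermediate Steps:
E/(-32769) - 20417/11703 = -8555/(-32769) - 20417/11703 = -8555*(-1/32769) - 20417*1/11703 = 8555/32769 - 20417/11703 = -189641836/127831869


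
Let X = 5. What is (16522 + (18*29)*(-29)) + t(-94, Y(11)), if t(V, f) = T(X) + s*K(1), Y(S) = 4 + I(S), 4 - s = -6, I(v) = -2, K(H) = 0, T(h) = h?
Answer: 1389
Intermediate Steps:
s = 10 (s = 4 - 1*(-6) = 4 + 6 = 10)
Y(S) = 2 (Y(S) = 4 - 2 = 2)
t(V, f) = 5 (t(V, f) = 5 + 10*0 = 5 + 0 = 5)
(16522 + (18*29)*(-29)) + t(-94, Y(11)) = (16522 + (18*29)*(-29)) + 5 = (16522 + 522*(-29)) + 5 = (16522 - 15138) + 5 = 1384 + 5 = 1389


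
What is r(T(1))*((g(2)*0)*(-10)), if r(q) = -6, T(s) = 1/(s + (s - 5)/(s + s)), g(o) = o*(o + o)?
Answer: 0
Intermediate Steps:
g(o) = 2*o² (g(o) = o*(2*o) = 2*o²)
T(s) = 1/(s + (-5 + s)/(2*s)) (T(s) = 1/(s + (-5 + s)/((2*s))) = 1/(s + (-5 + s)*(1/(2*s))) = 1/(s + (-5 + s)/(2*s)))
r(T(1))*((g(2)*0)*(-10)) = -6*(2*2²)*0*(-10) = -6*(2*4)*0*(-10) = -6*8*0*(-10) = -0*(-10) = -6*0 = 0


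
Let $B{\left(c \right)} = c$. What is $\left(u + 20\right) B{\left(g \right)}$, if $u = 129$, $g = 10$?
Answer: $1490$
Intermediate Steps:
$\left(u + 20\right) B{\left(g \right)} = \left(129 + 20\right) 10 = 149 \cdot 10 = 1490$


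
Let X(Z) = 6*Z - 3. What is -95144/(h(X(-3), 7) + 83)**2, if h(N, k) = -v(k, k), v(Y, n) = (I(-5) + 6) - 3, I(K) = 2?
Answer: -23786/1521 ≈ -15.638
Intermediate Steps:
v(Y, n) = 5 (v(Y, n) = (2 + 6) - 3 = 8 - 3 = 5)
X(Z) = -3 + 6*Z
h(N, k) = -5 (h(N, k) = -1*5 = -5)
-95144/(h(X(-3), 7) + 83)**2 = -95144/(-5 + 83)**2 = -95144/(78**2) = -95144/6084 = -95144*1/6084 = -23786/1521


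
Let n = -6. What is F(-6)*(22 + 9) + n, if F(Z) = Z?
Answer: -192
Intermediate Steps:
F(-6)*(22 + 9) + n = -6*(22 + 9) - 6 = -6*31 - 6 = -186 - 6 = -192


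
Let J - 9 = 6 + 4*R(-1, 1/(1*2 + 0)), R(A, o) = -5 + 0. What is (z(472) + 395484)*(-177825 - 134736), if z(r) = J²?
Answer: -123620688549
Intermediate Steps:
R(A, o) = -5
J = -5 (J = 9 + (6 + 4*(-5)) = 9 + (6 - 20) = 9 - 14 = -5)
z(r) = 25 (z(r) = (-5)² = 25)
(z(472) + 395484)*(-177825 - 134736) = (25 + 395484)*(-177825 - 134736) = 395509*(-312561) = -123620688549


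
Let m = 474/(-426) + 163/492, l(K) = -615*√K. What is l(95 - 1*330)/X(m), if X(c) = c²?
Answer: -150090088752*I*√235/149003405 ≈ -15442.0*I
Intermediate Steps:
m = -27295/34932 (m = 474*(-1/426) + 163*(1/492) = -79/71 + 163/492 = -27295/34932 ≈ -0.78137)
l(95 - 1*330)/X(m) = (-615*√(95 - 1*330))/((-27295/34932)²) = (-615*√(95 - 330))/(745017025/1220244624) = -615*I*√235*(1220244624/745017025) = -150090088752*I*√235/149003405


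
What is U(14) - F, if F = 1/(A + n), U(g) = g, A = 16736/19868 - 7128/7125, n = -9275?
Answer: 1531829657163/109415561467 ≈ 14.000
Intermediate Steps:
A = -1864592/11796625 (A = 16736*(1/19868) - 7128*1/7125 = 4184/4967 - 2376/2375 = -1864592/11796625 ≈ -0.15806)
F = -11796625/109415561467 (F = 1/(-1864592/11796625 - 9275) = 1/(-109415561467/11796625) = -11796625/109415561467 ≈ -0.00010781)
U(14) - F = 14 - 1*(-11796625/109415561467) = 14 + 11796625/109415561467 = 1531829657163/109415561467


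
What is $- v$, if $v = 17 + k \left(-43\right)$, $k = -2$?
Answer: $-103$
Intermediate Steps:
$v = 103$ ($v = 17 - -86 = 17 + 86 = 103$)
$- v = \left(-1\right) 103 = -103$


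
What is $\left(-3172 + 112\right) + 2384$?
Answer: $-676$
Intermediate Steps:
$\left(-3172 + 112\right) + 2384 = -3060 + 2384 = -676$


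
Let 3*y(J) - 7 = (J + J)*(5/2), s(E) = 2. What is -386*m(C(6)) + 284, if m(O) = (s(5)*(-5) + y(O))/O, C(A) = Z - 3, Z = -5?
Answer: -2917/4 ≈ -729.25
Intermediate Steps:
y(J) = 7/3 + 5*J/3 (y(J) = 7/3 + ((J + J)*(5/2))/3 = 7/3 + ((2*J)*(5*(½)))/3 = 7/3 + ((2*J)*(5/2))/3 = 7/3 + (5*J)/3 = 7/3 + 5*J/3)
C(A) = -8 (C(A) = -5 - 3 = -8)
m(O) = (-23/3 + 5*O/3)/O (m(O) = (2*(-5) + (7/3 + 5*O/3))/O = (-10 + (7/3 + 5*O/3))/O = (-23/3 + 5*O/3)/O)
-386*m(C(6)) + 284 = -386*(-23 + 5*(-8))/(3*(-8)) + 284 = -386*(-1)*(-23 - 40)/(3*8) + 284 = -386*(-1)*(-63)/(3*8) + 284 = -386*21/8 + 284 = -4053/4 + 284 = -2917/4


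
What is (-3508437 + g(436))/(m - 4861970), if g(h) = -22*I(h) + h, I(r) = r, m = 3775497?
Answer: 3517593/1086473 ≈ 3.2376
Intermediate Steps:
g(h) = -21*h (g(h) = -22*h + h = -21*h)
(-3508437 + g(436))/(m - 4861970) = (-3508437 - 21*436)/(3775497 - 4861970) = (-3508437 - 9156)/(-1086473) = -3517593*(-1/1086473) = 3517593/1086473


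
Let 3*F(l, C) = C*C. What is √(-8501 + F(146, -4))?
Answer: I*√76461/3 ≈ 92.172*I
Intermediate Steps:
F(l, C) = C²/3 (F(l, C) = (C*C)/3 = C²/3)
√(-8501 + F(146, -4)) = √(-8501 + (⅓)*(-4)²) = √(-8501 + (⅓)*16) = √(-8501 + 16/3) = √(-25487/3) = I*√76461/3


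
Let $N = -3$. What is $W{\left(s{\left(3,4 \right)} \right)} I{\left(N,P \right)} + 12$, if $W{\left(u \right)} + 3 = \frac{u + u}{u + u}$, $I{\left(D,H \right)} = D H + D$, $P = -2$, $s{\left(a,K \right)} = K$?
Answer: $6$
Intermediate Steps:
$I{\left(D,H \right)} = D + D H$
$W{\left(u \right)} = -2$ ($W{\left(u \right)} = -3 + \frac{u + u}{u + u} = -3 + \frac{2 u}{2 u} = -3 + 2 u \frac{1}{2 u} = -3 + 1 = -2$)
$W{\left(s{\left(3,4 \right)} \right)} I{\left(N,P \right)} + 12 = - 2 \left(- 3 \left(1 - 2\right)\right) + 12 = - 2 \left(\left(-3\right) \left(-1\right)\right) + 12 = \left(-2\right) 3 + 12 = -6 + 12 = 6$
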